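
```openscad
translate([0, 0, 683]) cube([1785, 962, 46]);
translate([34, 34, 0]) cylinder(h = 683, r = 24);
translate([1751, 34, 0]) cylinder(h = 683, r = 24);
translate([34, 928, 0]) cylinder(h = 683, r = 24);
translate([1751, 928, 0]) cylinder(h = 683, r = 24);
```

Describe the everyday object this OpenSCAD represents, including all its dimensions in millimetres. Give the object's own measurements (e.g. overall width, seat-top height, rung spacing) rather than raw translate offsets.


A table: top 1785 mm (x) × 962 mm (y), 46 mm thick, upper face at z = 729 mm, on four round legs of 48 mm diameter, each leg's bounding box inset 10 mm from the nearest pair of top edges from z = 0 to the bottom of the top.


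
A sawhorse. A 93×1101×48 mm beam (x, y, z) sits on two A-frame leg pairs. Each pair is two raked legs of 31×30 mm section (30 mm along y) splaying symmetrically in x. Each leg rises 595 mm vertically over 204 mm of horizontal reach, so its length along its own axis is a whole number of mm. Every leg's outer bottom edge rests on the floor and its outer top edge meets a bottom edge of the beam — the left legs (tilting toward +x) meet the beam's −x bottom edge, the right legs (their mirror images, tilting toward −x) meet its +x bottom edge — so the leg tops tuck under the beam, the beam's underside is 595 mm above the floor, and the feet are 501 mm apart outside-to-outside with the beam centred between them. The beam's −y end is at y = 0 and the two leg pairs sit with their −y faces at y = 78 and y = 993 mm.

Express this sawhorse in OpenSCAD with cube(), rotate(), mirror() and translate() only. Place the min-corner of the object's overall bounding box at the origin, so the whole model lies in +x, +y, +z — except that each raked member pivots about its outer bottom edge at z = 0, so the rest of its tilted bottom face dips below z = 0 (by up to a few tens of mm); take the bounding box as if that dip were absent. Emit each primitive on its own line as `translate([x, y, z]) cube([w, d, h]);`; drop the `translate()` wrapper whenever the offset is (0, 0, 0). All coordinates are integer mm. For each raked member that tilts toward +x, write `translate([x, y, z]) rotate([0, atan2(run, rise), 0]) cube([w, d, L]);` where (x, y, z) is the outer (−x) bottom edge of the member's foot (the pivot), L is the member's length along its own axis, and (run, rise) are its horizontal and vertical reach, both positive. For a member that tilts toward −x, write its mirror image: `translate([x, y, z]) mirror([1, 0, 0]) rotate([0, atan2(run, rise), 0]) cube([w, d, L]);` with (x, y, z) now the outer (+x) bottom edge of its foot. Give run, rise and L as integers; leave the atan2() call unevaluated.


translate([204, 0, 595]) cube([93, 1101, 48]);
translate([0, 78, 0]) rotate([0, atan2(204, 595), 0]) cube([31, 30, 629]);
translate([501, 78, 0]) mirror([1, 0, 0]) rotate([0, atan2(204, 595), 0]) cube([31, 30, 629]);
translate([0, 993, 0]) rotate([0, atan2(204, 595), 0]) cube([31, 30, 629]);
translate([501, 993, 0]) mirror([1, 0, 0]) rotate([0, atan2(204, 595), 0]) cube([31, 30, 629]);


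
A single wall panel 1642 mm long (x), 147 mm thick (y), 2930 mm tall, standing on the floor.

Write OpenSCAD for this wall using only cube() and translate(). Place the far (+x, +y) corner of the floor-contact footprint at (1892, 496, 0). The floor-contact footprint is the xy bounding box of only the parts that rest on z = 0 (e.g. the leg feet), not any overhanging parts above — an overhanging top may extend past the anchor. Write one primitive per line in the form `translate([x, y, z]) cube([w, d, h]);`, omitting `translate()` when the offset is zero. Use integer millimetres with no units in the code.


translate([250, 349, 0]) cube([1642, 147, 2930]);


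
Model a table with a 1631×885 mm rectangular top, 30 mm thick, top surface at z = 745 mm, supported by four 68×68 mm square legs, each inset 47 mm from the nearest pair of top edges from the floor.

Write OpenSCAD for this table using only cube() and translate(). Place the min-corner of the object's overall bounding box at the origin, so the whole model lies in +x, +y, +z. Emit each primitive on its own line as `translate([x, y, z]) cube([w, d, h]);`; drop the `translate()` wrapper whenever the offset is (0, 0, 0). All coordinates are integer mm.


// leg_h = 745 - 30 = 715
translate([0, 0, 715]) cube([1631, 885, 30]);
translate([47, 47, 0]) cube([68, 68, 715]);
translate([1516, 47, 0]) cube([68, 68, 715]);
translate([47, 770, 0]) cube([68, 68, 715]);
translate([1516, 770, 0]) cube([68, 68, 715]);


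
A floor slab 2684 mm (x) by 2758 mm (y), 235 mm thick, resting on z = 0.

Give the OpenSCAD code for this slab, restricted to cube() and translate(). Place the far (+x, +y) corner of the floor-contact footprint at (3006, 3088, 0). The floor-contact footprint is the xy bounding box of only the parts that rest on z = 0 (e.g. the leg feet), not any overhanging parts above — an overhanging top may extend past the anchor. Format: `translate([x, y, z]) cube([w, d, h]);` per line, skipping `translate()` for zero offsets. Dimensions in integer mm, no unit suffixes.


translate([322, 330, 0]) cube([2684, 2758, 235]);


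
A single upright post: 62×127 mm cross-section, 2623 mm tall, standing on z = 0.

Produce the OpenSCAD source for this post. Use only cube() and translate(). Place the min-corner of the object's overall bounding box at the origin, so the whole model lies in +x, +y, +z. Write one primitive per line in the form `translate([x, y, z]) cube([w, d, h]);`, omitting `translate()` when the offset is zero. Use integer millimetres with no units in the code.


cube([62, 127, 2623]);


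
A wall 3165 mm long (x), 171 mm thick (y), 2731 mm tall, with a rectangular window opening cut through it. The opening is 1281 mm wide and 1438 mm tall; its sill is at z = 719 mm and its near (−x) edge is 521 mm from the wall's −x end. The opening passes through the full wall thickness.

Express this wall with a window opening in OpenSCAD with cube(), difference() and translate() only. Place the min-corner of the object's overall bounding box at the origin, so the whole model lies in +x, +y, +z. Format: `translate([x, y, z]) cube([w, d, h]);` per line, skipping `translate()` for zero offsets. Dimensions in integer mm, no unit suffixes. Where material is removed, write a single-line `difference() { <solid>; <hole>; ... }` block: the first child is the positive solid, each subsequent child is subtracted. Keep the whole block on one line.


difference() { cube([3165, 171, 2731]); translate([521, 0, 719]) cube([1281, 171, 1438]); }


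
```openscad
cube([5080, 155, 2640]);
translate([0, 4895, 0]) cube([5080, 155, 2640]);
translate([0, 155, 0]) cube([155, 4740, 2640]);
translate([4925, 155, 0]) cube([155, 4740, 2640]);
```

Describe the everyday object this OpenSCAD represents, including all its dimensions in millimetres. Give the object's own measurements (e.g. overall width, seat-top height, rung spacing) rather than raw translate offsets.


The wall frame of a small rectangular building: four walls, each 2640 mm tall and 155 mm thick, enclosing a footprint 5080 mm (x) by 5050 mm (y) outside-to-outside, with no floor or roof. The front and back walls (the −y and +y sides) span the full width; the two side walls fit between them.


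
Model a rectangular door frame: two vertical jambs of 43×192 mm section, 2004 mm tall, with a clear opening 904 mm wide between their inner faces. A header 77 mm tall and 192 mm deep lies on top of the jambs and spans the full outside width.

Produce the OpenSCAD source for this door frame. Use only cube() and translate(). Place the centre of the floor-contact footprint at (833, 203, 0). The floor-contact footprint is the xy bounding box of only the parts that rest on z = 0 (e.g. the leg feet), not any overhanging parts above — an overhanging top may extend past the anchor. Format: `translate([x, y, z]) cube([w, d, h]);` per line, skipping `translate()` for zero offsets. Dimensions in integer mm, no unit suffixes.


translate([338, 107, 0]) cube([43, 192, 2004]);
translate([1285, 107, 0]) cube([43, 192, 2004]);
translate([338, 107, 2004]) cube([990, 192, 77]);


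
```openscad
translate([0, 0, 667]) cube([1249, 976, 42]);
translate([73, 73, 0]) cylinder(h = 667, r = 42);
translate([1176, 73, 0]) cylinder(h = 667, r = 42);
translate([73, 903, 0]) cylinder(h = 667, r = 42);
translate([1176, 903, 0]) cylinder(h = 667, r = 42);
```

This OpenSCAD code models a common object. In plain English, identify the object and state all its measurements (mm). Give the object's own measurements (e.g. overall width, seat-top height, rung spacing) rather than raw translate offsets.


A rectangular dining table. The top is 1249×976×42 mm with its upper surface at z = 709 mm. It stands on four round legs of 84 mm diameter, each leg's bounding box inset 31 mm from the nearest pair of top edges, running from the floor to the underside of the top.


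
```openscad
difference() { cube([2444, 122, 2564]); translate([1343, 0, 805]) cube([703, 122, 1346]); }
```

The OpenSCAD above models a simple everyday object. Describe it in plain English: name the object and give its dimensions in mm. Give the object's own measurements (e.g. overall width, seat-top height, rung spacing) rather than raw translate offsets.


A wall 2444 mm long (x), 122 mm thick (y), 2564 mm tall, with a rectangular window opening cut through it. The opening is 703 mm wide and 1346 mm tall; its sill is at z = 805 mm and its near (−x) edge is 1343 mm from the wall's −x end. The opening passes through the full wall thickness.


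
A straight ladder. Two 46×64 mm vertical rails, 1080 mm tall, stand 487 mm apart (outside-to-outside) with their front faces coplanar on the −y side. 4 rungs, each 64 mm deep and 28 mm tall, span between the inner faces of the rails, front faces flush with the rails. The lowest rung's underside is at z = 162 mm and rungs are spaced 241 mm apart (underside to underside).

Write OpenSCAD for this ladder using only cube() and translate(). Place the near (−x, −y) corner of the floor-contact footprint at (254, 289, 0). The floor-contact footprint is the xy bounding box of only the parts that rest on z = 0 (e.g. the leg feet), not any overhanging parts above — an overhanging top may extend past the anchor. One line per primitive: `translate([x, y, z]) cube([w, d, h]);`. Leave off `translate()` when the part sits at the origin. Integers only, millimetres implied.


translate([254, 289, 0]) cube([46, 64, 1080]);
translate([695, 289, 0]) cube([46, 64, 1080]);
translate([300, 289, 162]) cube([395, 64, 28]);
translate([300, 289, 403]) cube([395, 64, 28]);
translate([300, 289, 644]) cube([395, 64, 28]);
translate([300, 289, 885]) cube([395, 64, 28]);


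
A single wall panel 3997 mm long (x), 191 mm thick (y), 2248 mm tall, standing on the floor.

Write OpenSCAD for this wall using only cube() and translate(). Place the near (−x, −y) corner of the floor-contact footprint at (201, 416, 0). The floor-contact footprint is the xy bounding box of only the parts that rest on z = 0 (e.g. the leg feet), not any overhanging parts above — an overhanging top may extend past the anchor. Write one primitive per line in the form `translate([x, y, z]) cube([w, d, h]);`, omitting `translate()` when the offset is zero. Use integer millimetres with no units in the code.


translate([201, 416, 0]) cube([3997, 191, 2248]);


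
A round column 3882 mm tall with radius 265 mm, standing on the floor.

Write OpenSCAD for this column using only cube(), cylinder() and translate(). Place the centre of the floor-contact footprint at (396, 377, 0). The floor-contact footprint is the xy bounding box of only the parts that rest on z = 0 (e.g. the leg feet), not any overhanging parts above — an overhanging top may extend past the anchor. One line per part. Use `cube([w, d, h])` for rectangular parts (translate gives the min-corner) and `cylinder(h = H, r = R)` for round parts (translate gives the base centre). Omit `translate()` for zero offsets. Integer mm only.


translate([396, 377, 0]) cylinder(h = 3882, r = 265);


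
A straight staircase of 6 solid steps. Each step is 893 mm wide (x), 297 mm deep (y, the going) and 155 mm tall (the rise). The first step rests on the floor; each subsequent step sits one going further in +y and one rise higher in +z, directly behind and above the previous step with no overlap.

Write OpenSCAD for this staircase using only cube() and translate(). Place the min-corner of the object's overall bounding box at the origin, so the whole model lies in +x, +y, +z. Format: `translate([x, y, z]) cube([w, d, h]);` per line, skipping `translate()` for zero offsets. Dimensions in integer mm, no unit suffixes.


cube([893, 297, 155]);
translate([0, 297, 155]) cube([893, 297, 155]);
translate([0, 594, 310]) cube([893, 297, 155]);
translate([0, 891, 465]) cube([893, 297, 155]);
translate([0, 1188, 620]) cube([893, 297, 155]);
translate([0, 1485, 775]) cube([893, 297, 155]);


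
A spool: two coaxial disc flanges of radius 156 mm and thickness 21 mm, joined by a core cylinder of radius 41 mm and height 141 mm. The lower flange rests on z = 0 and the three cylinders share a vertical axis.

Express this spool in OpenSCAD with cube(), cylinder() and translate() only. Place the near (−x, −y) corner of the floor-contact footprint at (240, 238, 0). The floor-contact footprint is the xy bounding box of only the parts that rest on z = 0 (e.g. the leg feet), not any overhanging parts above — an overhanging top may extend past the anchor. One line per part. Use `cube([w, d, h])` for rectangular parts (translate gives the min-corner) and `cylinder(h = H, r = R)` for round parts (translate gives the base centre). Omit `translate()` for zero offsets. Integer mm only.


translate([396, 394, 0]) cylinder(h = 21, r = 156);
translate([396, 394, 21]) cylinder(h = 141, r = 41);
translate([396, 394, 162]) cylinder(h = 21, r = 156);


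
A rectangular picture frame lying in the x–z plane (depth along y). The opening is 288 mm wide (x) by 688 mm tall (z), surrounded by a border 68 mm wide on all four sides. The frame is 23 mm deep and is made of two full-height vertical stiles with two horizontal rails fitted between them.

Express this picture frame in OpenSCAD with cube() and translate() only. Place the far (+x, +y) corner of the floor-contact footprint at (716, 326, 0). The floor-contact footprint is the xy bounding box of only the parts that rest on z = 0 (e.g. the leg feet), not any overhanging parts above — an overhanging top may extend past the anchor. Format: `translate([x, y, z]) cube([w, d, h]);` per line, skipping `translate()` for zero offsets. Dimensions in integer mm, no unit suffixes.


translate([292, 303, 0]) cube([68, 23, 824]);
translate([648, 303, 0]) cube([68, 23, 824]);
translate([360, 303, 0]) cube([288, 23, 68]);
translate([360, 303, 756]) cube([288, 23, 68]);


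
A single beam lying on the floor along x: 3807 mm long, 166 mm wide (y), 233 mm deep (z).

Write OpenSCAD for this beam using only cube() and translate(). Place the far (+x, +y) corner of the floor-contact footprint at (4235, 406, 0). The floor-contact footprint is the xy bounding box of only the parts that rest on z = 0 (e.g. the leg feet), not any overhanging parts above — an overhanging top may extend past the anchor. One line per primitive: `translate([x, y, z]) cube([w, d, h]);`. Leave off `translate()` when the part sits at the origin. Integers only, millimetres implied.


translate([428, 240, 0]) cube([3807, 166, 233]);


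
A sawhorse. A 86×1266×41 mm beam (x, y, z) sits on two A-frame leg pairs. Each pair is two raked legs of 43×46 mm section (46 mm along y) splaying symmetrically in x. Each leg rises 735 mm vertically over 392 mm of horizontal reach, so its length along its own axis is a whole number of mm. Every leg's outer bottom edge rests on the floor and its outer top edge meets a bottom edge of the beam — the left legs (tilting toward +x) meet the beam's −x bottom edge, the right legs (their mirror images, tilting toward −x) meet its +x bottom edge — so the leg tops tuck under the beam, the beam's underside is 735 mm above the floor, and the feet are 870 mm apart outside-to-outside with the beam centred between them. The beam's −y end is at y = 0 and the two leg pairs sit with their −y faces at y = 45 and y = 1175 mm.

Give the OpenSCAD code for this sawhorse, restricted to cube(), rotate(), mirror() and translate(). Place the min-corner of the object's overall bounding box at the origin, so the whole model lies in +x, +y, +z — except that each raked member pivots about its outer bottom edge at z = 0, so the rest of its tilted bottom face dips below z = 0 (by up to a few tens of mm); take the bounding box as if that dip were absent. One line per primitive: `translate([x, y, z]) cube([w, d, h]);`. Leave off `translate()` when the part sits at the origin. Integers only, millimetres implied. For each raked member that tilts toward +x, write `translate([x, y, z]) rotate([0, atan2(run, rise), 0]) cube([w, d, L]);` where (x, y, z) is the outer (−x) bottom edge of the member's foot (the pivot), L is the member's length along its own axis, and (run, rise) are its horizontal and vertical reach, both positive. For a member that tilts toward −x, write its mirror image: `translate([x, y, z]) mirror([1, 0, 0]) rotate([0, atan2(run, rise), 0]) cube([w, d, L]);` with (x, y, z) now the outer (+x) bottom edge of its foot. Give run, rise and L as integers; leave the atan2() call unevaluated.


translate([392, 0, 735]) cube([86, 1266, 41]);
translate([0, 45, 0]) rotate([0, atan2(392, 735), 0]) cube([43, 46, 833]);
translate([870, 45, 0]) mirror([1, 0, 0]) rotate([0, atan2(392, 735), 0]) cube([43, 46, 833]);
translate([0, 1175, 0]) rotate([0, atan2(392, 735), 0]) cube([43, 46, 833]);
translate([870, 1175, 0]) mirror([1, 0, 0]) rotate([0, atan2(392, 735), 0]) cube([43, 46, 833]);


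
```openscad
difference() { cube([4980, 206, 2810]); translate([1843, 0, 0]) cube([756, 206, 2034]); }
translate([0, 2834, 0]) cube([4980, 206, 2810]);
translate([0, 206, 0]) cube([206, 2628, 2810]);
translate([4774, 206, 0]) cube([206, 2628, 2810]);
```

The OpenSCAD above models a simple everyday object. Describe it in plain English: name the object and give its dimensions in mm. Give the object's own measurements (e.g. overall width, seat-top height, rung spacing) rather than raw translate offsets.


A single room: four walls, each 2810 mm tall and 206 mm thick, enclosing an outside footprint 4980×3040 mm (x × y), no floor or roof. The front and back walls (−y and +y sides) run the full x-width; the side walls fit between their inner faces. A door opening 756 mm wide and 2034 mm tall is cut through the front wall from the floor up, its −x edge 1843 mm from the wall's −x end.


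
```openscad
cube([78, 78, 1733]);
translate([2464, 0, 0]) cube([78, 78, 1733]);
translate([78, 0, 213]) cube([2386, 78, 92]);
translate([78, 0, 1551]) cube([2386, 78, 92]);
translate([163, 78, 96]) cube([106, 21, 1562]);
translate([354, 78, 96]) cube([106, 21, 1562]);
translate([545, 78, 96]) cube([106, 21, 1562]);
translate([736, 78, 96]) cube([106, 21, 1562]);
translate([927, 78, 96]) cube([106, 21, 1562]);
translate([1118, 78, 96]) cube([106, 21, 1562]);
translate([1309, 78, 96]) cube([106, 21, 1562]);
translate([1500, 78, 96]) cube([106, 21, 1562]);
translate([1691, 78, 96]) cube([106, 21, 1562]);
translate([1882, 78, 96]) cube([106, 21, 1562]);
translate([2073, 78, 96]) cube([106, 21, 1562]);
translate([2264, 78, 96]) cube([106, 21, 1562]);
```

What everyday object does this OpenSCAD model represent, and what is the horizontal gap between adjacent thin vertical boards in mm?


A fence section. The picket gap is 85 mm.

Two posts, two rails, 12 pickets — a fence section. Span 2386 mm holds 12 pickets of 106 mm with 13 equal gaps: ⌊(2386 − 12·106) / 13⌋ = 85 mm.


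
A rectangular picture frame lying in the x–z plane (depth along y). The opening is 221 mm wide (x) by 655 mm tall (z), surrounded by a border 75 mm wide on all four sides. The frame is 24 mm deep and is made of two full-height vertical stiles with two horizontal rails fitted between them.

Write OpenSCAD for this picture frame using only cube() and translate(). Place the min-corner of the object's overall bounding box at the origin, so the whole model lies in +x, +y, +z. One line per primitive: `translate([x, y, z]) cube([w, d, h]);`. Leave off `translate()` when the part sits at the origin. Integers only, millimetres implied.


cube([75, 24, 805]);
translate([296, 0, 0]) cube([75, 24, 805]);
translate([75, 0, 0]) cube([221, 24, 75]);
translate([75, 0, 730]) cube([221, 24, 75]);


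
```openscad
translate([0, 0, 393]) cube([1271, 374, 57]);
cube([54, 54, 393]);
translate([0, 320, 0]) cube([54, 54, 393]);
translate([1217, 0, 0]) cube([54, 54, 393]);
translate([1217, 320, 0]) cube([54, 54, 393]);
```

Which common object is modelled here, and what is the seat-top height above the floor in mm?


A bench. The seat-top height is 450 mm.

A long slab on four corner posts — a bench. The slab sits at z = 393 with thickness 57, so the top is 393 + 57 = 450 mm.


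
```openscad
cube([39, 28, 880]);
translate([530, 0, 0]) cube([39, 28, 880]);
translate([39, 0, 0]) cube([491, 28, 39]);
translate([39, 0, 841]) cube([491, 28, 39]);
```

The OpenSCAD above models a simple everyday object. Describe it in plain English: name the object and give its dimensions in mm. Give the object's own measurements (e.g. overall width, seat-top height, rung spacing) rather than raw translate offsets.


A rectangular picture frame lying in the x–z plane (depth along y). The opening is 491 mm wide (x) by 802 mm tall (z), surrounded by a border 39 mm wide on all four sides. The frame is 28 mm deep and is made of two full-height vertical stiles with two horizontal rails fitted between them.


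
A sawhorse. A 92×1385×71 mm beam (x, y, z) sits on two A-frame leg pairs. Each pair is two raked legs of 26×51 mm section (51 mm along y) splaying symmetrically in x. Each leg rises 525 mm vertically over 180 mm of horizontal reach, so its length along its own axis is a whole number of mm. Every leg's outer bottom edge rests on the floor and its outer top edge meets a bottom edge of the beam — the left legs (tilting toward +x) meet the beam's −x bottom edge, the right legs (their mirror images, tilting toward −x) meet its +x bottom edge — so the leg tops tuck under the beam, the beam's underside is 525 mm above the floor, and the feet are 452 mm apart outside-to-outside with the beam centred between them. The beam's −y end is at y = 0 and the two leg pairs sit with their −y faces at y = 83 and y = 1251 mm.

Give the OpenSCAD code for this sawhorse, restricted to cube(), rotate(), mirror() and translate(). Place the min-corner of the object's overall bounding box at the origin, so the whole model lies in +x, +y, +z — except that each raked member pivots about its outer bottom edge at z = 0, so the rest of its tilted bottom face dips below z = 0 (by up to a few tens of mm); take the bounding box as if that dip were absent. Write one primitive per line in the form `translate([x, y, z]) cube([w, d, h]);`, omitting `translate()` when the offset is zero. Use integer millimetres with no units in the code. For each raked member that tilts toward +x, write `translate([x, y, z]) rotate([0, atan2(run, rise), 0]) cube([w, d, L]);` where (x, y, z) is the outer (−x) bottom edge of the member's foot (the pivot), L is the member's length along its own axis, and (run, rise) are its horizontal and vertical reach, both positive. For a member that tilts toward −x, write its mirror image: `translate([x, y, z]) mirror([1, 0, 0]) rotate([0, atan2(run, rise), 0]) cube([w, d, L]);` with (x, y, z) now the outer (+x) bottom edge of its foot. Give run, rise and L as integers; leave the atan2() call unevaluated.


translate([180, 0, 525]) cube([92, 1385, 71]);
translate([0, 83, 0]) rotate([0, atan2(180, 525), 0]) cube([26, 51, 555]);
translate([452, 83, 0]) mirror([1, 0, 0]) rotate([0, atan2(180, 525), 0]) cube([26, 51, 555]);
translate([0, 1251, 0]) rotate([0, atan2(180, 525), 0]) cube([26, 51, 555]);
translate([452, 1251, 0]) mirror([1, 0, 0]) rotate([0, atan2(180, 525), 0]) cube([26, 51, 555]);


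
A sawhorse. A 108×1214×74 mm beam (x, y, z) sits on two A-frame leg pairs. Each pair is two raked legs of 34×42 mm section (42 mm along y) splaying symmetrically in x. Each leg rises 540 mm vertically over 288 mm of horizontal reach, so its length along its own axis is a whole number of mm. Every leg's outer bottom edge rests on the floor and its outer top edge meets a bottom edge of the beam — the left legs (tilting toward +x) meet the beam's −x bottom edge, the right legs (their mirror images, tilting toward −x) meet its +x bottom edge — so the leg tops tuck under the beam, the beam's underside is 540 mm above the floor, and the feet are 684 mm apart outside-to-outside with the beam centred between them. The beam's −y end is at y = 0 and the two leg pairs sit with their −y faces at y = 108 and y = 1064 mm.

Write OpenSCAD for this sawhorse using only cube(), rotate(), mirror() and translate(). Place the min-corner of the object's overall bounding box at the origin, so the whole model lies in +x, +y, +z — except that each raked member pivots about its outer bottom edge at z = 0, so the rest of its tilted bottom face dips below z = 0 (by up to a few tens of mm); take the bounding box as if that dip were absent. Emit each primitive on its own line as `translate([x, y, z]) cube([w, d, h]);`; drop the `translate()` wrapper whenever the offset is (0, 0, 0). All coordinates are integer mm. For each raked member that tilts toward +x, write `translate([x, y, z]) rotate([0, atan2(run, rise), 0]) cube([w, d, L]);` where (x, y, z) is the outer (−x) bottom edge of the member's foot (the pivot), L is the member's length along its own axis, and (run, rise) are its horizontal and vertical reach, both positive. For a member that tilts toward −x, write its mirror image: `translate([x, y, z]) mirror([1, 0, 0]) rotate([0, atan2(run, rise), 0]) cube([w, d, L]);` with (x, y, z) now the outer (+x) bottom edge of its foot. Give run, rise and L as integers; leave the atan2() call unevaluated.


// leg length = √(288² + 540²) = 612
// right-leg outer foot x = 2·288 + 108 = 684
// beam min-corner = (288, 0, 540)
translate([288, 0, 540]) cube([108, 1214, 74]);
translate([0, 108, 0]) rotate([0, atan2(288, 540), 0]) cube([34, 42, 612]);
translate([684, 108, 0]) mirror([1, 0, 0]) rotate([0, atan2(288, 540), 0]) cube([34, 42, 612]);
translate([0, 1064, 0]) rotate([0, atan2(288, 540), 0]) cube([34, 42, 612]);
translate([684, 1064, 0]) mirror([1, 0, 0]) rotate([0, atan2(288, 540), 0]) cube([34, 42, 612]);


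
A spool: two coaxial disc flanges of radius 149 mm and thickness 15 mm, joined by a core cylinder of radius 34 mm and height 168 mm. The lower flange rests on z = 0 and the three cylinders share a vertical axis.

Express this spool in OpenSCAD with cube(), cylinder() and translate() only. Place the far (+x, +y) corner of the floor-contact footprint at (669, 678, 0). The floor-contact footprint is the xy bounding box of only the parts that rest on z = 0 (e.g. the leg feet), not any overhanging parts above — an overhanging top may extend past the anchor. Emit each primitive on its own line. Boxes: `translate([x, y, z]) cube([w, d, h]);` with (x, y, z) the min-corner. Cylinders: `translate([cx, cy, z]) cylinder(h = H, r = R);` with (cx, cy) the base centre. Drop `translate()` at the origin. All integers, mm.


translate([520, 529, 0]) cylinder(h = 15, r = 149);
translate([520, 529, 15]) cylinder(h = 168, r = 34);
translate([520, 529, 183]) cylinder(h = 15, r = 149);


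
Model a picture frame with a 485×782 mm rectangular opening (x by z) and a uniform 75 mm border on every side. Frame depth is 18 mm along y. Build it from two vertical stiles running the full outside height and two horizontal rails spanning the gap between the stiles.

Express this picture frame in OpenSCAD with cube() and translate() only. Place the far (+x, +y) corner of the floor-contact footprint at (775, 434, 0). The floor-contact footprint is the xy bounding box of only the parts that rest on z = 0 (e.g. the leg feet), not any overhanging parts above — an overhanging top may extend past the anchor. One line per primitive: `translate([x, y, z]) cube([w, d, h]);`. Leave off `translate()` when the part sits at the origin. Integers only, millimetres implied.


translate([140, 416, 0]) cube([75, 18, 932]);
translate([700, 416, 0]) cube([75, 18, 932]);
translate([215, 416, 0]) cube([485, 18, 75]);
translate([215, 416, 857]) cube([485, 18, 75]);


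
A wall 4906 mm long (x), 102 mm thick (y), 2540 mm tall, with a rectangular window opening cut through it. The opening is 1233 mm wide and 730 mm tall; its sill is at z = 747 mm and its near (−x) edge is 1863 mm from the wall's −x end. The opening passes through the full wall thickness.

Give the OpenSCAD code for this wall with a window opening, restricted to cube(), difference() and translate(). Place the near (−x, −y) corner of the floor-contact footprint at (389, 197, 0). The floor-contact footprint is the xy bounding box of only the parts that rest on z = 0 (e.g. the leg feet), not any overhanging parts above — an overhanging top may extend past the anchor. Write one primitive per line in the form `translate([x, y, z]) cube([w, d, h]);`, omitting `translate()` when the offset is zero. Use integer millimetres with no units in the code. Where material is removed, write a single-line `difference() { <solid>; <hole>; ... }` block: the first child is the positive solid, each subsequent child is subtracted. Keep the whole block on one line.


difference() { translate([389, 197, 0]) cube([4906, 102, 2540]); translate([2252, 197, 747]) cube([1233, 102, 730]); }


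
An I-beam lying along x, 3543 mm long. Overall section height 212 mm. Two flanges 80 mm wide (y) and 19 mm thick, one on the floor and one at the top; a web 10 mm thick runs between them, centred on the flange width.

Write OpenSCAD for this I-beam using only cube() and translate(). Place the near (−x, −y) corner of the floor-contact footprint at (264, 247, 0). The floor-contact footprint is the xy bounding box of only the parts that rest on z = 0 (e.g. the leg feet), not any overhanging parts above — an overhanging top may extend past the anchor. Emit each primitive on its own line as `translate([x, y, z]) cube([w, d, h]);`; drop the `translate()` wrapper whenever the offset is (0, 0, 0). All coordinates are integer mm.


translate([264, 247, 0]) cube([3543, 80, 19]);
translate([264, 282, 19]) cube([3543, 10, 174]);
translate([264, 247, 193]) cube([3543, 80, 19]);


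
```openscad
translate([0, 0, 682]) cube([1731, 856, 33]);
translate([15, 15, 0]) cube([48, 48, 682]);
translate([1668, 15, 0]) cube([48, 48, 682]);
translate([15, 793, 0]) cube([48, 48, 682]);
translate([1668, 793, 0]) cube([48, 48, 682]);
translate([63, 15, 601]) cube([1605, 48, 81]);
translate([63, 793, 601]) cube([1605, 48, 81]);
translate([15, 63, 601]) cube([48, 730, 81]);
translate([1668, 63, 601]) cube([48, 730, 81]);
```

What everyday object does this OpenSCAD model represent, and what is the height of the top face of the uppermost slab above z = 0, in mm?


A table. The table height is 715 mm.

A 1731×856×33 slab sits at z = 682 on four 48 mm square posts — a table. The top surface is at 682 + 33 = 715 mm.


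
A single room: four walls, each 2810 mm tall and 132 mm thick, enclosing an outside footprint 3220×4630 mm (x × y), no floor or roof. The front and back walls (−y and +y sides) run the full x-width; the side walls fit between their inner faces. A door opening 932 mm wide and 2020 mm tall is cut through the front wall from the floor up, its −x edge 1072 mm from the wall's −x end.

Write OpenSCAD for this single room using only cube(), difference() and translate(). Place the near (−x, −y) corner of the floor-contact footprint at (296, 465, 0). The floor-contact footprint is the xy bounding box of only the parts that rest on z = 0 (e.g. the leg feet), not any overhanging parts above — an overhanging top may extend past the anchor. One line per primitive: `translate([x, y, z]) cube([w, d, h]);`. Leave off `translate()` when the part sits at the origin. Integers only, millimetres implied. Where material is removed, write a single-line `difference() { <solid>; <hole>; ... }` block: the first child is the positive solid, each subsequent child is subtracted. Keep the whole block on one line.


difference() { translate([296, 465, 0]) cube([3220, 132, 2810]); translate([1368, 465, 0]) cube([932, 132, 2020]); }
translate([296, 4963, 0]) cube([3220, 132, 2810]);
translate([296, 597, 0]) cube([132, 4366, 2810]);
translate([3384, 597, 0]) cube([132, 4366, 2810]);


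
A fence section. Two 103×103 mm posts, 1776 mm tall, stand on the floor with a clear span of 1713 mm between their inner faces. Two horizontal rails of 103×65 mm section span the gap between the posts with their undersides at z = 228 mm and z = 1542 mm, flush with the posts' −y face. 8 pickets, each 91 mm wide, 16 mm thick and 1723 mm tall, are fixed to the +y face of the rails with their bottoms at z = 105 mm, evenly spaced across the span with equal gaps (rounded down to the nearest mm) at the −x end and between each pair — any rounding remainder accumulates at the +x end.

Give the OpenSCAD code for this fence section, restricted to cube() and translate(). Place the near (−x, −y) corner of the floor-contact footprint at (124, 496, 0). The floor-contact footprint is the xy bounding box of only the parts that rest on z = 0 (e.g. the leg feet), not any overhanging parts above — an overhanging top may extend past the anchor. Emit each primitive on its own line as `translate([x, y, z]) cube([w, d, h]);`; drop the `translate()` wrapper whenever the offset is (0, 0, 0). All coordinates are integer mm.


translate([124, 496, 0]) cube([103, 103, 1776]);
translate([1940, 496, 0]) cube([103, 103, 1776]);
translate([227, 496, 228]) cube([1713, 103, 65]);
translate([227, 496, 1542]) cube([1713, 103, 65]);
translate([336, 599, 105]) cube([91, 16, 1723]);
translate([536, 599, 105]) cube([91, 16, 1723]);
translate([736, 599, 105]) cube([91, 16, 1723]);
translate([936, 599, 105]) cube([91, 16, 1723]);
translate([1136, 599, 105]) cube([91, 16, 1723]);
translate([1336, 599, 105]) cube([91, 16, 1723]);
translate([1536, 599, 105]) cube([91, 16, 1723]);
translate([1736, 599, 105]) cube([91, 16, 1723]);


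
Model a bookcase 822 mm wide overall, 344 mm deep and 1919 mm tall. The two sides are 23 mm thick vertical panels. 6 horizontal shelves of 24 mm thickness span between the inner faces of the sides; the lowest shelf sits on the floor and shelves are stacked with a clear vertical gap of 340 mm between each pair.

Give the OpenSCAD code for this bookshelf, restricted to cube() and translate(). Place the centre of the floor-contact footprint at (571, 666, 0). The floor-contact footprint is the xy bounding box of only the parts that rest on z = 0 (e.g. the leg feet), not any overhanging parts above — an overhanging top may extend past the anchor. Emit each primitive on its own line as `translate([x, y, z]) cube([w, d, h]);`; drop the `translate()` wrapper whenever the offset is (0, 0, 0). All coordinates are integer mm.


translate([160, 494, 0]) cube([23, 344, 1919]);
translate([959, 494, 0]) cube([23, 344, 1919]);
translate([183, 494, 0]) cube([776, 344, 24]);
translate([183, 494, 364]) cube([776, 344, 24]);
translate([183, 494, 728]) cube([776, 344, 24]);
translate([183, 494, 1092]) cube([776, 344, 24]);
translate([183, 494, 1456]) cube([776, 344, 24]);
translate([183, 494, 1820]) cube([776, 344, 24]);


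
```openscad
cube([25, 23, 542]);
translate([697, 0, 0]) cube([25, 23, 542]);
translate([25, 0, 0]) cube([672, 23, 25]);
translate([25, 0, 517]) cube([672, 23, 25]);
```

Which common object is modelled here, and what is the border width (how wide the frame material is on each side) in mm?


A picture frame. The border width is 25 mm.

Four thin pieces enclosing a rectangular opening — a picture frame. The two full-height stiles are 542 mm tall; the top rail sits at z = 517 and is 25 mm tall, so the border above the opening is 542 − 517 = 25 mm, matching the stile x-width.


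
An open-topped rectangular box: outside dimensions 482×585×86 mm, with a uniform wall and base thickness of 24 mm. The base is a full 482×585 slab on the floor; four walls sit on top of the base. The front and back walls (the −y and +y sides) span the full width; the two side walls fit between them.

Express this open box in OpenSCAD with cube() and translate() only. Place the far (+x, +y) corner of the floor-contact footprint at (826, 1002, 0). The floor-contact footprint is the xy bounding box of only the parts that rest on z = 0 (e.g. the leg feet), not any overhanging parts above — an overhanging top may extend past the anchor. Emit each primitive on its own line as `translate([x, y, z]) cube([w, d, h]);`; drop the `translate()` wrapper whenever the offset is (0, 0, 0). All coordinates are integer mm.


translate([344, 417, 0]) cube([482, 585, 24]);
translate([344, 417, 24]) cube([482, 24, 62]);
translate([344, 978, 24]) cube([482, 24, 62]);
translate([344, 441, 24]) cube([24, 537, 62]);
translate([802, 441, 24]) cube([24, 537, 62]);


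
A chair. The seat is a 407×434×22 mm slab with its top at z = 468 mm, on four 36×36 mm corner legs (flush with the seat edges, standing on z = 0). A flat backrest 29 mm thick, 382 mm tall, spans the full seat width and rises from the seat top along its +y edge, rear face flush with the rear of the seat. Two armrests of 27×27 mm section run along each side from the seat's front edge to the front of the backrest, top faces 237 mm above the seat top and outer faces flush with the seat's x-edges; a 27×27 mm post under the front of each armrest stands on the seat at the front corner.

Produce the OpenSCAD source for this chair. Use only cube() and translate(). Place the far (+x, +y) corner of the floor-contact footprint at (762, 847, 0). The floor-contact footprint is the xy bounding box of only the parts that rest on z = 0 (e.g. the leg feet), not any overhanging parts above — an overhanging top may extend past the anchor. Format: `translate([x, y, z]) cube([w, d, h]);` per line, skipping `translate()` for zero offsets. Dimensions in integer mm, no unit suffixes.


translate([355, 413, 446]) cube([407, 434, 22]);
translate([355, 413, 0]) cube([36, 36, 446]);
translate([726, 413, 0]) cube([36, 36, 446]);
translate([355, 811, 0]) cube([36, 36, 446]);
translate([726, 811, 0]) cube([36, 36, 446]);
translate([355, 818, 468]) cube([407, 29, 382]);
translate([355, 413, 678]) cube([27, 405, 27]);
translate([735, 413, 678]) cube([27, 405, 27]);
translate([355, 413, 468]) cube([27, 27, 210]);
translate([735, 413, 468]) cube([27, 27, 210]);


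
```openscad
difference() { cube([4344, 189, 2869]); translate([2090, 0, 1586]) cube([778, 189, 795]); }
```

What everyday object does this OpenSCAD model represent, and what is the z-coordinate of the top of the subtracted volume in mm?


A wall with a window opening. The window head height is 2381 mm.

A wall with a rectangular opening subtracted — a window. Sill at z = 1586, opening 795 mm tall, so the head is at 1586 + 795 = 2381 mm.


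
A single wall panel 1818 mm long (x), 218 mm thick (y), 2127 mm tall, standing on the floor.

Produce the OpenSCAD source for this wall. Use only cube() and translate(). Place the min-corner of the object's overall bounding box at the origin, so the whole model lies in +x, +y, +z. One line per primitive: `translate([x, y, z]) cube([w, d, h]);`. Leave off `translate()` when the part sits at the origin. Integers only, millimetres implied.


cube([1818, 218, 2127]);


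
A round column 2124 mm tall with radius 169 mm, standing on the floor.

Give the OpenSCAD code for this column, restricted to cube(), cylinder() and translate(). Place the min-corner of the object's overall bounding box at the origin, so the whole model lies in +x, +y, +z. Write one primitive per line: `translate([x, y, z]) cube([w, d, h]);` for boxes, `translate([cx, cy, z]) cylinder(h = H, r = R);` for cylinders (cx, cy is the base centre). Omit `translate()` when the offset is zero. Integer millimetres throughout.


translate([169, 169, 0]) cylinder(h = 2124, r = 169);
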